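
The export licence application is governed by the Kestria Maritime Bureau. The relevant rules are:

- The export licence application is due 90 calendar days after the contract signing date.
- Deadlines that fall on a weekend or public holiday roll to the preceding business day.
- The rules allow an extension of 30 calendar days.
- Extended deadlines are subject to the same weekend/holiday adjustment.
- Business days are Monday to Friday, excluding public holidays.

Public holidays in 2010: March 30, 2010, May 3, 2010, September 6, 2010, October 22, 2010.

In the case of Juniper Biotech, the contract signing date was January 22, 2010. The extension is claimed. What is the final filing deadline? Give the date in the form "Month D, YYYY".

Adding 90 calendar days to January 22, 2010 gives April 22, 2010.
Since April 22, 2010 is a Thursday and not a holiday, the date is unchanged.
Add the 30 calendar-day extension to April 22, 2010: May 22, 2010.
May 22, 2010 falls on a Saturday. Rolling to the preceding business day gives May 21, 2010, a Friday.
So the filing is due May 21, 2010.

May 21, 2010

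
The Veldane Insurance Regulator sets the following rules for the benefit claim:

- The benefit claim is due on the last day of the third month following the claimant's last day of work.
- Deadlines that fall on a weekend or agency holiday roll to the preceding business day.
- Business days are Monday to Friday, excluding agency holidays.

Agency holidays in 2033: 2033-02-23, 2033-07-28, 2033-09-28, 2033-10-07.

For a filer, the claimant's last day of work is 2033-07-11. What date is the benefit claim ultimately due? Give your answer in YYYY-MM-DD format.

3 months after 2033-07-11 falls in October 2033; the last day of that month is 2033-10-31.
2033-10-31 (Monday) is already a business day.
Deadline: 2033-10-31.

2033-10-31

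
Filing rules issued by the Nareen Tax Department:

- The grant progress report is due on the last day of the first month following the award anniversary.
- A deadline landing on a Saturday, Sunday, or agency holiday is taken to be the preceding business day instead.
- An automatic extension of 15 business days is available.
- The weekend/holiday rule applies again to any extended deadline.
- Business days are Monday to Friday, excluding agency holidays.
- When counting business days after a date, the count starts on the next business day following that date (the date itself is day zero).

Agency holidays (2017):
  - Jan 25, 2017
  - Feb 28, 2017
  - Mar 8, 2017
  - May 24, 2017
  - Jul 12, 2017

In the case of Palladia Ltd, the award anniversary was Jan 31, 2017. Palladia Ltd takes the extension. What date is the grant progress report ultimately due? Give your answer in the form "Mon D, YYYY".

Mar 22, 2017

1 month after Jan 31, 2017 is February 2017; that month ends on Feb 28, 2017.
Feb 28, 2017 falls on a listed holiday. Rolling to the preceding business day gives Feb 27, 2017, a Monday.
Applying the 15-business-day extension: 15 business days after Feb 27, 2017 is Mar 22, 2017.
Mar 22, 2017 falls on a Wednesday, which is a business day, so no adjustment is needed.
So the filing is due Mar 22, 2017.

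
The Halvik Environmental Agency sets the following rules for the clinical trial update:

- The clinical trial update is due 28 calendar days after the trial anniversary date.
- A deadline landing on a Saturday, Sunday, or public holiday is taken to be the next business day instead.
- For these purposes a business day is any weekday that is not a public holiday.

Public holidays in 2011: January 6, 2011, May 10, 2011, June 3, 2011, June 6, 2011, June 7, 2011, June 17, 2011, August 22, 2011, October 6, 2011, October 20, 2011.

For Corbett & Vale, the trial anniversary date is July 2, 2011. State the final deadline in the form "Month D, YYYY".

August 1, 2011

28 calendar days after July 2, 2011 is July 30, 2011.
July 30, 2011 falls on a Saturday. Rolling to the next business day gives August 1, 2011, a Monday.
Final deadline: August 1, 2011.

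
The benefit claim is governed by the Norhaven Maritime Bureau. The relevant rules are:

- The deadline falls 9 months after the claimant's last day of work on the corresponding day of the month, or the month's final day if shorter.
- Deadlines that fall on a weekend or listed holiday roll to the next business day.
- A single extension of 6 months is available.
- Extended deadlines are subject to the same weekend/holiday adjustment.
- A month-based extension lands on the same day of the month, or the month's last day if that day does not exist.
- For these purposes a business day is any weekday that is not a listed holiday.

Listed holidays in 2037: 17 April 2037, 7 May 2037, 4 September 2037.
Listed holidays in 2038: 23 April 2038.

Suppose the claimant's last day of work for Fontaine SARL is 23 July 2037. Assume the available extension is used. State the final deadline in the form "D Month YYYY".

9 months from 23 July 2037 is 23 April 2038.
Because 23 April 2038 is a listed holiday, the deadline becomes 26 April 2038 (Monday).
Applying the 6 months extension: 6 months after 26 April 2038 is 26 October 2038.
26 October 2038 falls on a Tuesday, which is a business day, so no adjustment is needed.
The final due date is 26 October 2038.

26 October 2038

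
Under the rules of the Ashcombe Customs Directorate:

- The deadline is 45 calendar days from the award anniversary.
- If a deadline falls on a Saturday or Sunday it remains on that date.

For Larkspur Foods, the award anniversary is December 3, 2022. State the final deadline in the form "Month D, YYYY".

From December 3, 2022, 45 calendar days later is January 17, 2023.
January 17, 2023 falls on a Tuesday. The rules make no weekend/holiday allowance, so it remains January 17, 2023.
Deadline: January 17, 2023.

January 17, 2023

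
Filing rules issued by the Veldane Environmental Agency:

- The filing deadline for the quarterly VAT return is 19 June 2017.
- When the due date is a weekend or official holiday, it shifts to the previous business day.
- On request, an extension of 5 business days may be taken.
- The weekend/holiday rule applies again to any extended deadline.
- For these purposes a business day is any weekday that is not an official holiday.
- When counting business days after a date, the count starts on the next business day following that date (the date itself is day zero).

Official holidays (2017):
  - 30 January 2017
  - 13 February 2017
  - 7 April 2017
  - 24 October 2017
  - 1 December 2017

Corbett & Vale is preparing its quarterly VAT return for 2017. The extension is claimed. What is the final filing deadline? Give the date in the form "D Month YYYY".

26 June 2017

The stated deadline is 19 June 2017.
19 June 2017 is a Monday and not a listed holiday, so it stands.
The 5-business-day extension runs from 19 June 2017 to 26 June 2017.
26 June 2017 is a Monday and not a listed holiday, so it stands.
The final due date is 26 June 2017.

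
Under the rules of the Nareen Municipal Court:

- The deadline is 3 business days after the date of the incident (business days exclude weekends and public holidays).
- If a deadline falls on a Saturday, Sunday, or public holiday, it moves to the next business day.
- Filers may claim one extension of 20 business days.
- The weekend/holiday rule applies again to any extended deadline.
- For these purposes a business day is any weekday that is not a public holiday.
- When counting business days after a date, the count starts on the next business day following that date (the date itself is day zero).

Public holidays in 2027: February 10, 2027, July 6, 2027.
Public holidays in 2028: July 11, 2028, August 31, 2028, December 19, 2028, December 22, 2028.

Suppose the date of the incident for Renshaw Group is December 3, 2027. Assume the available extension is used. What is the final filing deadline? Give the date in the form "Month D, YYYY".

Starting the day after December 3, 2027 and counting 3 business days lands on December 8, 2027.
December 8, 2027 is a Wednesday and not a listed holiday, so it stands.
Applying the 20-business-day extension: 20 business days after December 8, 2027 is January 5, 2028.
January 5, 2028 (Wednesday) is already a business day.
The final due date is January 5, 2028.

January 5, 2028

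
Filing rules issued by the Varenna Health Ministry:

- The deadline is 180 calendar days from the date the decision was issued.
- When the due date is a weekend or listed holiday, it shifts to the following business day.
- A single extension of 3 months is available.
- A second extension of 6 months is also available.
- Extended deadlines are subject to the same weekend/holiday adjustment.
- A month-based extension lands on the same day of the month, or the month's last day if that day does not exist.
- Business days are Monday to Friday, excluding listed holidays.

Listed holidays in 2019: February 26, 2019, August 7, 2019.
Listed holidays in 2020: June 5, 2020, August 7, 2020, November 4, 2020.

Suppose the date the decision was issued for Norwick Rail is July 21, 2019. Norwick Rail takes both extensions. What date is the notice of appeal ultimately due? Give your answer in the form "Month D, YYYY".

October 19, 2020

180 calendar days after July 21, 2019 is January 17, 2020.
Since January 17, 2020 is a Friday and not a holiday, the date is unchanged.
Applying the 3 months extension: 3 months after January 17, 2020 is April 17, 2020.
April 17, 2020 falls on a Friday, which is a business day, so no adjustment is needed.
The 6 months extension carries April 17, 2020 to October 17, 2020.
Because October 17, 2020 is a Saturday, the deadline becomes October 19, 2020 (Monday).
Final deadline: October 19, 2020.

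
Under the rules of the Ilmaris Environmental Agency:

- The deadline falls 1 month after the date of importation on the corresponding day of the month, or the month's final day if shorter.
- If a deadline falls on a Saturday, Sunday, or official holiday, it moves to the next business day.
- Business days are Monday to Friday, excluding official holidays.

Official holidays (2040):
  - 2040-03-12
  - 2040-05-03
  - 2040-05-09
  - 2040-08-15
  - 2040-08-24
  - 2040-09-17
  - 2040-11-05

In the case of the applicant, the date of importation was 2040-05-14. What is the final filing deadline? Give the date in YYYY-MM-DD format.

2040-06-14

Moving 1 month forward from 2040-05-14 on the corresponding day gives 2040-06-14.
Since 2040-06-14 is a Thursday and not a holiday, the date is unchanged.
The final due date is 2040-06-14.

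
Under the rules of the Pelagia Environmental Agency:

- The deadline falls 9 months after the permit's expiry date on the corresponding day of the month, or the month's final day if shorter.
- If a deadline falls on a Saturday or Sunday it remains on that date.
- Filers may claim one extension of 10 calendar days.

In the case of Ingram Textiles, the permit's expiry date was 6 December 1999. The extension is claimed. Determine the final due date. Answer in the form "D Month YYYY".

16 September 2000

9 months after 6 December 1999, on the same day of the month, is 6 September 2000.
6 September 2000 is a Wednesday; no weekend or holiday adjustment applies.
Applying the 10-calendar-day extension: 6 September 2000 + 10 days = 16 September 2000.
No adjustment is made for weekends or holidays, so 16 September 2000 stands.
The final due date is 16 September 2000.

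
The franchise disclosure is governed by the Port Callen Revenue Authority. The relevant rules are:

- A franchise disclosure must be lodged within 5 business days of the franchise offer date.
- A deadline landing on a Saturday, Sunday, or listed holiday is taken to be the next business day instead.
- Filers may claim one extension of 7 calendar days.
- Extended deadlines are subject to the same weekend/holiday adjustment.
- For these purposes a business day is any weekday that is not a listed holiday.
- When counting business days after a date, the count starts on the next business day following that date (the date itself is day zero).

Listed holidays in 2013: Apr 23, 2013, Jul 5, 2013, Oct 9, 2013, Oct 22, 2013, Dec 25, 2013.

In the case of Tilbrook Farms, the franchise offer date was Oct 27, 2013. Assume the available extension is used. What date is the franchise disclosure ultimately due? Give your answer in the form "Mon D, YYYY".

Counting 5 business days after Oct 27, 2013 (skipping weekends and listed holidays) reaches Nov 1, 2013.
Nov 1, 2013 is a Friday and not a listed holiday, so it stands.
Applying the 7-calendar-day extension: Nov 1, 2013 + 7 days = Nov 8, 2013.
Nov 8, 2013 is a Friday and not a listed holiday, so it stands.
Deadline: Nov 8, 2013.

Nov 8, 2013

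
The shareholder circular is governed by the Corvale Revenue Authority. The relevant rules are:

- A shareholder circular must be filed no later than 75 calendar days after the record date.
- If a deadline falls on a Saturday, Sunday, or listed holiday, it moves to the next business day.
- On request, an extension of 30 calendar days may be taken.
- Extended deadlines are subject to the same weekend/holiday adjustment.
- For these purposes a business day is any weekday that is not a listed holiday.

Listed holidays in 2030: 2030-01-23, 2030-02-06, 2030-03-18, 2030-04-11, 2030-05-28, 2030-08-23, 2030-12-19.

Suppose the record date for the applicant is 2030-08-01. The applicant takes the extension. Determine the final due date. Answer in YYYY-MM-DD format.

From 2030-08-01, 75 calendar days later is 2030-10-15.
2030-10-15 (Tuesday) is already a business day.
The 30-calendar-day extension moves the deadline from 2030-10-15 to 2030-11-14.
Since 2030-11-14 is a Thursday and not a holiday, the date is unchanged.
Deadline: 2030-11-14.

2030-11-14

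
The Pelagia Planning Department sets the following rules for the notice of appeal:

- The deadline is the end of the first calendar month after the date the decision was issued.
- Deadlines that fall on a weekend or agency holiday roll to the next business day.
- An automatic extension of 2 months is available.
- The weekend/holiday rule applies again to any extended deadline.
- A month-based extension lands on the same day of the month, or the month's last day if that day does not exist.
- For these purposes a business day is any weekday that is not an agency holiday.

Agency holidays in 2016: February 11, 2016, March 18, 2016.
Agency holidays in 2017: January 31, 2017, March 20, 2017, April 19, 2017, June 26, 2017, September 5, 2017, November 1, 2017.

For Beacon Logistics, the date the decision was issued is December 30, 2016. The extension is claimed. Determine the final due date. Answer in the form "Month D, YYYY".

April 3, 2017

The first month after December 30, 2016 is January 2017, whose last day is January 31, 2017.
January 31, 2017 is a listed holiday; the next business day is February 1, 2017 (Wednesday).
The 2 months extension carries February 1, 2017 to April 1, 2017.
April 1, 2017 falls on a Saturday. Rolling to the next business day gives April 3, 2017, a Monday.
The final due date is April 3, 2017.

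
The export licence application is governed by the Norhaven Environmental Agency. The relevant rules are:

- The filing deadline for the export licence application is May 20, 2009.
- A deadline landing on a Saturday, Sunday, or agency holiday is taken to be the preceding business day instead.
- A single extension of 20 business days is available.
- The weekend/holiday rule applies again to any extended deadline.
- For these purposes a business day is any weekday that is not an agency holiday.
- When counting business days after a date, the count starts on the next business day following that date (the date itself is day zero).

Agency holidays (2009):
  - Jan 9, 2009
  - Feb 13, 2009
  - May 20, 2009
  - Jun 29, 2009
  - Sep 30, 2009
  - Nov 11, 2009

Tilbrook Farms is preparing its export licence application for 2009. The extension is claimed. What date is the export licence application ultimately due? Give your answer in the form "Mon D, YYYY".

Start from the fixed due date, May 20, 2009.
May 20, 2009 falls on a listed holiday. Rolling to the preceding business day gives May 19, 2009, a Tuesday.
Applying the 20-business-day extension: 20 business days after May 19, 2009 is Jun 17, 2009.
Jun 17, 2009 falls on a Wednesday, which is a business day, so no adjustment is needed.
So the filing is due Jun 17, 2009.

Jun 17, 2009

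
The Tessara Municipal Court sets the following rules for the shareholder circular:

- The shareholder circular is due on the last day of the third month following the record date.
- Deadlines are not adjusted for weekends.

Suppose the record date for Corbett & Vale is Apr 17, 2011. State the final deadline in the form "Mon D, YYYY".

Jul 31, 2011

The third month after Apr 17, 2011 is July 2011, whose last day is Jul 31, 2011.
Jul 31, 2011 is a Sunday; no weekend or holiday adjustment applies.
Final deadline: Jul 31, 2011.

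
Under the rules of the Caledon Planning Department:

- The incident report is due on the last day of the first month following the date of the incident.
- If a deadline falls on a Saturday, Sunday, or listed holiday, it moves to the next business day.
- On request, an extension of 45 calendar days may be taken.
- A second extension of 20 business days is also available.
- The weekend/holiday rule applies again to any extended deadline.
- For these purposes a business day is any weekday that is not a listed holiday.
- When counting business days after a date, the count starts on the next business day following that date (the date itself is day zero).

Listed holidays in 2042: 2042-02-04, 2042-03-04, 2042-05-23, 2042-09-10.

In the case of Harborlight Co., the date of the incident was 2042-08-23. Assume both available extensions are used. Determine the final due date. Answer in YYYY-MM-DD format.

2042-12-12

The first month after 2042-08-23 is September 2042, whose last day is 2042-09-30.
2042-09-30 (Tuesday) is already a business day.
The 45-calendar-day extension moves the deadline from 2042-09-30 to 2042-11-14.
2042-11-14 (Friday) is already a business day.
Counting 20 further business days from 2042-11-14 reaches 2042-12-12.
2042-12-12 (Friday) is already a business day.
Deadline: 2042-12-12.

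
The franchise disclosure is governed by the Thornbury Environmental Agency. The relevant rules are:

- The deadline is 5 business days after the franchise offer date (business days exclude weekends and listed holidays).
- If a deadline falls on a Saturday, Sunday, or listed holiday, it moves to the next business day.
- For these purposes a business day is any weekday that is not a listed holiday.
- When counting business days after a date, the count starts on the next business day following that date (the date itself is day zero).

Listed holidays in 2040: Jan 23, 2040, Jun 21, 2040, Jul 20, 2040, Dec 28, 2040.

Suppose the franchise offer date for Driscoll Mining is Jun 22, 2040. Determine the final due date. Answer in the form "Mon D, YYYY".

Jun 29, 2040

Starting the day after Jun 22, 2040 and counting 5 business days lands on Jun 29, 2040.
Since Jun 29, 2040 is a Friday and not a holiday, the date is unchanged.
So the filing is due Jun 29, 2040.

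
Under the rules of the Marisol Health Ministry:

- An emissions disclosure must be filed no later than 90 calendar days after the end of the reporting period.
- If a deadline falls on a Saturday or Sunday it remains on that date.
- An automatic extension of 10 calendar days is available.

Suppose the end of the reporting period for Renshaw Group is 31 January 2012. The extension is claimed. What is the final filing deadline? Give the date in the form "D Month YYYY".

Adding 90 calendar days to 31 January 2012 gives 30 April 2012.
No adjustment is made for weekends or holidays, so 30 April 2012 stands.
Add the 10 calendar-day extension to 30 April 2012: 10 May 2012.
10 May 2012 falls on a Thursday. The rules make no weekend/holiday allowance, so it remains 10 May 2012.
Final deadline: 10 May 2012.

10 May 2012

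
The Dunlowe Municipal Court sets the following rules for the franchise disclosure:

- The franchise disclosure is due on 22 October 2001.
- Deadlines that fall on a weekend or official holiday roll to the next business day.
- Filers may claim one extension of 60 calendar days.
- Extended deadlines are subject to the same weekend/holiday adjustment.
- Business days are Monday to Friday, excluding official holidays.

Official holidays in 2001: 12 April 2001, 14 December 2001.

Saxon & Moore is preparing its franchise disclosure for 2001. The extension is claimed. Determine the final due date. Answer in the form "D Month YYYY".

Start from the fixed due date, 22 October 2001.
22 October 2001 falls on a Monday, which is a business day, so no adjustment is needed.
The 60-calendar-day extension moves the deadline from 22 October 2001 to 21 December 2001.
Since 21 December 2001 is a Friday and not a holiday, the date is unchanged.
Final deadline: 21 December 2001.

21 December 2001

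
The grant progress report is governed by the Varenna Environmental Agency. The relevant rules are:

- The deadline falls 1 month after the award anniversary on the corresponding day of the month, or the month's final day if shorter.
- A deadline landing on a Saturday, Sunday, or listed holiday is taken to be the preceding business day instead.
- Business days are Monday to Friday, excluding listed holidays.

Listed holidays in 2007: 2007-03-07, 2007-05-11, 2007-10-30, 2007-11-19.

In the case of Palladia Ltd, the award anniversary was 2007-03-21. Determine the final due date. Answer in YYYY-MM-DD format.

Moving 1 month forward from 2007-03-21 on the corresponding day gives 2007-04-21.
Because 2007-04-21 is a Saturday, the deadline becomes 2007-04-20 (Friday).
Final deadline: 2007-04-20.

2007-04-20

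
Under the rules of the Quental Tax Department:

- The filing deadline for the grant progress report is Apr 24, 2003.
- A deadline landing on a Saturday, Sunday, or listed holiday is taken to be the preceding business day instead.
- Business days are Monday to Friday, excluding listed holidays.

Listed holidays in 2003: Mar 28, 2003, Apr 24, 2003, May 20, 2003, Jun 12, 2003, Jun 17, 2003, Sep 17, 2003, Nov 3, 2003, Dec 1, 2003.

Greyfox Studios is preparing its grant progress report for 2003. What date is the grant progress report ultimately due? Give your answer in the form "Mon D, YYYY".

The statutory due date is Apr 24, 2003.
Apr 24, 2003 is a listed holiday, so it moves to the preceding business day, Apr 23, 2003 (Wednesday).
Final deadline: Apr 23, 2003.

Apr 23, 2003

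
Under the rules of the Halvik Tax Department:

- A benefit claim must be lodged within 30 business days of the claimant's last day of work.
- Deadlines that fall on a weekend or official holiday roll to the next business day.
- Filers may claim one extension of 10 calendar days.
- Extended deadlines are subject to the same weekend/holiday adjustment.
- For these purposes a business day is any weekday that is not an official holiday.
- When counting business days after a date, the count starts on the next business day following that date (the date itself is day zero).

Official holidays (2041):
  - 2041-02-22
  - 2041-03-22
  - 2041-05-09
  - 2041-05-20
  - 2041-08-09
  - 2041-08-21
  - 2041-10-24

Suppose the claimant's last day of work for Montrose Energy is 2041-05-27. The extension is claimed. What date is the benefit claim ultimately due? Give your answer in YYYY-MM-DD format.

Starting the day after 2041-05-27 and counting 30 business days lands on 2041-07-08.
2041-07-08 falls on a Monday, which is a business day, so no adjustment is needed.
Add the 10 calendar-day extension to 2041-07-08: 2041-07-18.
2041-07-18 is a Thursday and not a listed holiday, so it stands.
Deadline: 2041-07-18.

2041-07-18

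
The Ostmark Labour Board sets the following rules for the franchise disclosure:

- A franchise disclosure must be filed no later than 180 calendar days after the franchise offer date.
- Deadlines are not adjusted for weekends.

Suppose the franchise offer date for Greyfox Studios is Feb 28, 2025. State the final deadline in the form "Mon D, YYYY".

Aug 27, 2025

Trigger date Feb 28, 2025 + 180 calendar days = Aug 27, 2025.
Aug 27, 2025 is a Wednesday; no weekend or holiday adjustment applies.
The final due date is Aug 27, 2025.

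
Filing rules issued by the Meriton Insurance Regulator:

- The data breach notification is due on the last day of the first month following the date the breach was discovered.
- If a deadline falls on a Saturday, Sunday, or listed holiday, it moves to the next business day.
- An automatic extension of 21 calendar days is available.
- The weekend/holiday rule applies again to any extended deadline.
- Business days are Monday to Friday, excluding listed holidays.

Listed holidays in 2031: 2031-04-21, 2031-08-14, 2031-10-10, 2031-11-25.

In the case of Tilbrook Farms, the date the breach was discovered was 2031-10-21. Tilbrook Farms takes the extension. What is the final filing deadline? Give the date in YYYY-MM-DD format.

1 month after 2031-10-21 falls in November 2031; the last day of that month is 2031-11-30.
2031-11-30 falls on a Sunday. Rolling to the next business day gives 2031-12-01, a Monday.
With the 21-day extension, 2031-12-01 becomes 2031-12-22.
Since 2031-12-22 is a Monday and not a holiday, the date is unchanged.
So the filing is due 2031-12-22.

2031-12-22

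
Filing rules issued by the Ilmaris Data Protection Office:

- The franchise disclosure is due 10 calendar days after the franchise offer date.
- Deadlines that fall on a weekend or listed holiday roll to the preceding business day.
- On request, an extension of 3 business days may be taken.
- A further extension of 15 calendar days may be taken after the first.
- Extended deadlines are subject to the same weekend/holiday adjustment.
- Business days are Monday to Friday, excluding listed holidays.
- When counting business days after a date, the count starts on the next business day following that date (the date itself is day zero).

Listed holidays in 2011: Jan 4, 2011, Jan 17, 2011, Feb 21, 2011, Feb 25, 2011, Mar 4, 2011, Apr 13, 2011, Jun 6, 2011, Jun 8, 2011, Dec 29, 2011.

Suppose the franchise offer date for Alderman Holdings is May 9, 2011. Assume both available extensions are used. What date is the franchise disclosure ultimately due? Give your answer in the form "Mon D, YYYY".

Jun 7, 2011

Trigger date May 9, 2011 + 10 calendar days = May 19, 2011.
May 19, 2011 falls on a Thursday, which is a business day, so no adjustment is needed.
Counting 3 further business days from May 19, 2011 reaches May 24, 2011.
May 24, 2011 falls on a Tuesday, which is a business day, so no adjustment is needed.
With the 15-day extension, May 24, 2011 becomes Jun 8, 2011.
Because Jun 8, 2011 is a listed holiday, the deadline becomes Jun 7, 2011 (Tuesday).
So the filing is due Jun 7, 2011.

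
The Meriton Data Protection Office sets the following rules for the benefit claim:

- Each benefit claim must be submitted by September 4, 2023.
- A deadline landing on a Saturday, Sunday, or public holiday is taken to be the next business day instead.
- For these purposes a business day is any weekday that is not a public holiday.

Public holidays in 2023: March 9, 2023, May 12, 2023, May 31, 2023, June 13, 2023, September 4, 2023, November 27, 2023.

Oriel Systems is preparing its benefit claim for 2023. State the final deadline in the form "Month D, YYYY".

September 5, 2023

Start from the fixed due date, September 4, 2023.
September 4, 2023 is a listed holiday; the next business day is September 5, 2023 (Tuesday).
Final deadline: September 5, 2023.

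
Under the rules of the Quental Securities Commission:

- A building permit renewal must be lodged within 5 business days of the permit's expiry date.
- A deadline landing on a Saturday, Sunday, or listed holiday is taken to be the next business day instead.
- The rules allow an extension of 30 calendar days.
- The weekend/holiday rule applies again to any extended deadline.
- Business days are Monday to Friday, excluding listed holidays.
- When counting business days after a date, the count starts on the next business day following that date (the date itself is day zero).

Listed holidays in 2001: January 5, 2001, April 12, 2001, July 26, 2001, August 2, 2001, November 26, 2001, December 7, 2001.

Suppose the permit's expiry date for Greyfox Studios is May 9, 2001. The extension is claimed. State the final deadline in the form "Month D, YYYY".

5 business days after May 9, 2001, excluding weekends and holidays, is May 16, 2001.
May 16, 2001 is a Wednesday and not a listed holiday, so it stands.
With the 30-day extension, May 16, 2001 becomes June 15, 2001.
June 15, 2001 is a Friday and not a listed holiday, so it stands.
Deadline: June 15, 2001.

June 15, 2001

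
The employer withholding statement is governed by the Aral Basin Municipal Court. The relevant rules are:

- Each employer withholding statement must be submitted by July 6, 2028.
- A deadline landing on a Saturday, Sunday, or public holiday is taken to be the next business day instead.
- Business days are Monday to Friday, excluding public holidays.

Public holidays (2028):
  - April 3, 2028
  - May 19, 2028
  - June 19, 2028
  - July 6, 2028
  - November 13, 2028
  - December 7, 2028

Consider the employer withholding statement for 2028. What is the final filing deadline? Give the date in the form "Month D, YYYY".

July 7, 2028

The stated deadline is July 6, 2028.
July 6, 2028 is a listed holiday; the next business day is July 7, 2028 (Friday).
So the filing is due July 7, 2028.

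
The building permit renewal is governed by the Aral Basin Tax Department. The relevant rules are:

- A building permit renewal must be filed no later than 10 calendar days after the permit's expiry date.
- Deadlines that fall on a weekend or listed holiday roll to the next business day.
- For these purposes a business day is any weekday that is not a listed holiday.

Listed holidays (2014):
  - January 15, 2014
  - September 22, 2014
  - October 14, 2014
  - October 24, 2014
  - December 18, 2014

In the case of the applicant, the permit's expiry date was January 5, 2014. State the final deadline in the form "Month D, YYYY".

From January 5, 2014, 10 calendar days later is January 15, 2014.
January 15, 2014 is a listed holiday; the next business day is January 16, 2014 (Thursday).
Deadline: January 16, 2014.

January 16, 2014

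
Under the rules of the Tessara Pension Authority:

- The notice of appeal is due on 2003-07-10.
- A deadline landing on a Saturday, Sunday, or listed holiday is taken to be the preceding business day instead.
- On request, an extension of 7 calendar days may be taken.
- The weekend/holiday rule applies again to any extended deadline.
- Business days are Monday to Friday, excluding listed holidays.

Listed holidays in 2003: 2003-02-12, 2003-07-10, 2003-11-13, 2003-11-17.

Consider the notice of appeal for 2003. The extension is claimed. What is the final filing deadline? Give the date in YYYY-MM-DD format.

2003-07-16

The statutory due date is 2003-07-10.
2003-07-10 falls on a listed holiday. Rolling to the preceding business day gives 2003-07-09, a Wednesday.
Add the 7 calendar-day extension to 2003-07-09: 2003-07-16.
2003-07-16 (Wednesday) is already a business day.
Final deadline: 2003-07-16.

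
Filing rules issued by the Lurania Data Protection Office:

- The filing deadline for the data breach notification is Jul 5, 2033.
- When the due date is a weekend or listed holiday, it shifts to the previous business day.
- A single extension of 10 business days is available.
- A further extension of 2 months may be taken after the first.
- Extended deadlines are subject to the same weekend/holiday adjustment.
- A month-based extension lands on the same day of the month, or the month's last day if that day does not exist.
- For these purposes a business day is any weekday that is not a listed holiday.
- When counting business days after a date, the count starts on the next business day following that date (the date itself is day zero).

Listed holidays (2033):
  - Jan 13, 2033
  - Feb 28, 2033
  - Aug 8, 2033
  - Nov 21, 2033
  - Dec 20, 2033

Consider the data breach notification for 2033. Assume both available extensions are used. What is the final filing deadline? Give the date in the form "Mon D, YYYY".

The statutory due date is Jul 5, 2033.
Since Jul 5, 2033 is a Tuesday and not a holiday, the date is unchanged.
Applying the 10-business-day extension: 10 business days after Jul 5, 2033 is Jul 19, 2033.
Jul 19, 2033 is a Tuesday and not a listed holiday, so it stands.
Applying the 2 months extension: 2 months after Jul 19, 2033 is Sep 19, 2033.
Sep 19, 2033 is a Monday and not a listed holiday, so it stands.
So the filing is due Sep 19, 2033.

Sep 19, 2033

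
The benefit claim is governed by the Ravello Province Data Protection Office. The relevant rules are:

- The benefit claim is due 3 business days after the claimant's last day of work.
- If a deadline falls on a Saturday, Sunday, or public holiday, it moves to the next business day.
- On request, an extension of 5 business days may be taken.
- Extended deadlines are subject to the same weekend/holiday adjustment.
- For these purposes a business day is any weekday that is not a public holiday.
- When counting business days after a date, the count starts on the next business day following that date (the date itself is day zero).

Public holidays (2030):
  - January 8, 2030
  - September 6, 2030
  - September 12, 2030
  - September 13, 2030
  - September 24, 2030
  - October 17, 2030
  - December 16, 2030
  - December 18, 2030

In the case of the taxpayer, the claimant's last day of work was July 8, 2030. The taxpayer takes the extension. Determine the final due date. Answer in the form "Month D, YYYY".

July 18, 2030

3 business days after July 8, 2030, excluding weekends and holidays, is July 11, 2030.
July 11, 2030 is a Thursday and not a listed holiday, so it stands.
The 5-business-day extension runs from July 11, 2030 to July 18, 2030.
July 18, 2030 falls on a Thursday, which is a business day, so no adjustment is needed.
So the filing is due July 18, 2030.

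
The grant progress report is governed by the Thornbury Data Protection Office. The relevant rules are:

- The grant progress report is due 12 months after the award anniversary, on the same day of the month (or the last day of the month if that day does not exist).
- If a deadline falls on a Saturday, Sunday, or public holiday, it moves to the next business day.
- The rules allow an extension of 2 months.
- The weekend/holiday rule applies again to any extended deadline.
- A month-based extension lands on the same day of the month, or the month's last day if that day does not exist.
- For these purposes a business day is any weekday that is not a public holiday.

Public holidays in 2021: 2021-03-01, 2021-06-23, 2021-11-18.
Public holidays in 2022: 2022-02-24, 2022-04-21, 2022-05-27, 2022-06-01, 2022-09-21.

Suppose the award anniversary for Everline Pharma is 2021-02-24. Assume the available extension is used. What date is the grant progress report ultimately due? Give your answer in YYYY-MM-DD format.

2022-04-25

Moving 12 months forward from 2021-02-24 on the corresponding day gives 2022-02-24.
2022-02-24 is a listed holiday; the next business day is 2022-02-25 (Friday).
Applying the 2 months extension: 2 months after 2022-02-25 is 2022-04-25.
Since 2022-04-25 is a Monday and not a holiday, the date is unchanged.
The final due date is 2022-04-25.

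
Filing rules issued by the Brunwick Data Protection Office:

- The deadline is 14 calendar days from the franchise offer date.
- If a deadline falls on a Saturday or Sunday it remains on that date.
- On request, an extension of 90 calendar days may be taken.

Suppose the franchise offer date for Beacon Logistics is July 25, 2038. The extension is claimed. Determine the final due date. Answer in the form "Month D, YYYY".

November 6, 2038

Trigger date July 25, 2038 + 14 calendar days = August 8, 2038.
August 8, 2038 falls on a Sunday. The rules make no weekend/holiday allowance, so it remains August 8, 2038.
Applying the 90-calendar-day extension: August 8, 2038 + 90 days = November 6, 2038.
November 6, 2038 is a Saturday; no weekend or holiday adjustment applies.
Final deadline: November 6, 2038.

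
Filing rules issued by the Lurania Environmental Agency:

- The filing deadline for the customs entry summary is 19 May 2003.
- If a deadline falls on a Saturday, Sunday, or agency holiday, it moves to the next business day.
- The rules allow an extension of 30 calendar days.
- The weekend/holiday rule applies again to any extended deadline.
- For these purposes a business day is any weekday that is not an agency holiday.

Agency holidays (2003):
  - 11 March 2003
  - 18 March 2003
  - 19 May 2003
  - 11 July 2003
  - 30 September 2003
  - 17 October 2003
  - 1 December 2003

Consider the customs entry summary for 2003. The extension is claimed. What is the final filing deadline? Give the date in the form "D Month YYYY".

The statutory due date is 19 May 2003.
19 May 2003 is a listed holiday; the next business day is 20 May 2003 (Tuesday).
The 30-calendar-day extension moves the deadline from 20 May 2003 to 19 June 2003.
Since 19 June 2003 is a Thursday and not a holiday, the date is unchanged.
Deadline: 19 June 2003.

19 June 2003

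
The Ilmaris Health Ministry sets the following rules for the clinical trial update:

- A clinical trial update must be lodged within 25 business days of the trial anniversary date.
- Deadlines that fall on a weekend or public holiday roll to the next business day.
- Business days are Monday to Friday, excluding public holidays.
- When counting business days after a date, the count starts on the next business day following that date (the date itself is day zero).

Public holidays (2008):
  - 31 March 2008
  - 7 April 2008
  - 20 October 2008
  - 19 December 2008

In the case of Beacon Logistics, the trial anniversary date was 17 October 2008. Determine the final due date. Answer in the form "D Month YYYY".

24 November 2008

25 business days after 17 October 2008, excluding weekends and holidays, is 24 November 2008.
24 November 2008 falls on a Monday, which is a business day, so no adjustment is needed.
So the filing is due 24 November 2008.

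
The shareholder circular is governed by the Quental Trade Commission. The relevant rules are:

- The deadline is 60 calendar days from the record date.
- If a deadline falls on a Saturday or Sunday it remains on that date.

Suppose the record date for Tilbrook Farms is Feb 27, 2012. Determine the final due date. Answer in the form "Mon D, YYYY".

Apr 27, 2012

From Feb 27, 2012, 60 calendar days later is Apr 27, 2012.
No adjustment is made for weekends or holidays, so Apr 27, 2012 stands.
So the filing is due Apr 27, 2012.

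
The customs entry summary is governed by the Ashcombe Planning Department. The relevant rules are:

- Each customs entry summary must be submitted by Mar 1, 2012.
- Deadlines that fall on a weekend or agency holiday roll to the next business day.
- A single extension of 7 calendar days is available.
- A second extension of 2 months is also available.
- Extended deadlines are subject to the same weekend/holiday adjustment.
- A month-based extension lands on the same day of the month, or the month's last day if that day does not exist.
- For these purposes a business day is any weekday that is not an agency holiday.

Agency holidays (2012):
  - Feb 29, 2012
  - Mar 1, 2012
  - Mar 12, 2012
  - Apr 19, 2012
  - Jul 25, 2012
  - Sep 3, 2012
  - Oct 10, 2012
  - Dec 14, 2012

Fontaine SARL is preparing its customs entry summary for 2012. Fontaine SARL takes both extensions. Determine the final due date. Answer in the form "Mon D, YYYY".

The stated deadline is Mar 1, 2012.
Mar 1, 2012 falls on a listed holiday. Rolling to the next business day gives Mar 2, 2012, a Friday.
With the 7-day extension, Mar 2, 2012 becomes Mar 9, 2012.
Since Mar 9, 2012 is a Friday and not a holiday, the date is unchanged.
The 2 months extension carries Mar 9, 2012 to May 9, 2012.
May 9, 2012 is a Wednesday and not a listed holiday, so it stands.
The final due date is May 9, 2012.

May 9, 2012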